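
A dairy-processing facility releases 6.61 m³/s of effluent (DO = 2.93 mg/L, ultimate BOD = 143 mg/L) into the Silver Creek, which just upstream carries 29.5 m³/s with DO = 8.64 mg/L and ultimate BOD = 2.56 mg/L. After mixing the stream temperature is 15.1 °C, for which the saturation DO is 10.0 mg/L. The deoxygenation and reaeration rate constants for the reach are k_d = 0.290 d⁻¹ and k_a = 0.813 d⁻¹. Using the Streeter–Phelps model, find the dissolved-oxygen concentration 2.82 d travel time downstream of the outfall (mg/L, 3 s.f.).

Mixed DO = (29.5×8.64 + 6.61×2.93)/(29.5+6.61) = 274.2/36.11 = 7.595 mg/L.
Mixed L₀ = (29.5×2.56 + 6.61×143)/(36.11) = 1021/36.11 = 28.27 mg/L.
Initial deficit D₀ = C_s − DO₀ = 10.0 − 7.595 = 2.405 mg/L.
D(2.82) = [0.290×28.27/(0.813−0.290)](e^(−0.290×2.82) − e^(−0.813×2.82)) + 2.405 e^(−0.813×2.82)
= 15.67 × (0.4414 − 0.1010) + 2.405 × 0.1010 = 5.579 mg/L.
DO = 10.0 − 5.579 = 4.421 mg/L.

DO ≈ 4.42 mg/L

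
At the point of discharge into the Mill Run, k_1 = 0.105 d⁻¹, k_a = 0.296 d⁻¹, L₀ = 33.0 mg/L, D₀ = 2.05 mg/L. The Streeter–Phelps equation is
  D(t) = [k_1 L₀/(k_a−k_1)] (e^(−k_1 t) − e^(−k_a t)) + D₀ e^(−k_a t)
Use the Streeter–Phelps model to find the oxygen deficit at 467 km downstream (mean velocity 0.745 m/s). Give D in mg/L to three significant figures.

Travel time t = x/v = 467 km / (0.745 m/s) = 467000 m / 0.745 m/s = 626800 s = 7.255 d.
k_1 L₀/(k_a−k_1) = 0.105×33.0/(0.296−0.105) = 3.465/0.1910 = 18.14 mg/L.
e^(−k_1 t) = e^(−0.105×7.255) = 0.4668; e^(−k_a t) = e^(−0.296×7.255) = 0.1168.
D = 18.14 × (0.4668 − 0.1168) + 2.05 × 0.1168 = 6.351 + 0.2394 = 6.590 mg/L.

D ≈ 6.59 mg/L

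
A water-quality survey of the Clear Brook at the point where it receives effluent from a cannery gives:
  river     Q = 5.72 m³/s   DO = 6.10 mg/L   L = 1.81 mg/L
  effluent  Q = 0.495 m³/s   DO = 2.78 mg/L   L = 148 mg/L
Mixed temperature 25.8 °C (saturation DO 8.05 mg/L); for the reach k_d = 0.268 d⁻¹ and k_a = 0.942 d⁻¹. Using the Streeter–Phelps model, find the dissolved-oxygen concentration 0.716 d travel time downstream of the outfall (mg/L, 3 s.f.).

DO ≈ 5.23 mg/L

Mixed DO = (5.72×6.10 + 0.495×2.78)/(5.72+0.495) = 36.27/6.215 = 5.836 mg/L.
Mixed L₀ = (5.72×1.81 + 0.495×148)/(6.215) = 83.61/6.215 = 13.45 mg/L.
Initial deficit D₀ = C_s − DO₀ = 8.05 − 5.836 = 2.214 mg/L.
D(0.716) = [0.268×13.45/(0.942−0.268)](e^(−0.268×0.716) − e^(−0.942×0.716)) + 2.214 e^(−0.942×0.716)
= 5.349 × (0.8254 − 0.5094) + 2.214 × 0.5094 = 2.818 mg/L.
DO = 8.05 − 2.818 = 5.232 mg/L.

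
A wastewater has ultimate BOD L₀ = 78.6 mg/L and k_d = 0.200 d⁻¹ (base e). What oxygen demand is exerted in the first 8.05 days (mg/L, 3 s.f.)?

y_t = L₀(1 − e^(−k_d t)) = 78.6 × (1 − e^(−0.200×8.05))
= 78.6 × (1 − 0.1999) = 78.6 × 0.8001 = 62.89 mg/L.

y ≈ 62.9 mg/L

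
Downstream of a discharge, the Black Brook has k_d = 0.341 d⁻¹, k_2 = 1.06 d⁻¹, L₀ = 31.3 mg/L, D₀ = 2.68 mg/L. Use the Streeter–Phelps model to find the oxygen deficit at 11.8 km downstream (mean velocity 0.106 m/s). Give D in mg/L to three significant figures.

Travel time t = x/v = 11.8 km / (0.106 m/s) = 11800 m / 0.106 m/s = 111300 s = 1.288 d.
k_d L₀/(k_2−k_d) = 0.341×31.3/(1.06−0.341) = 10.67/0.7190 = 14.84 mg/L.
e^(−k_d t) = e^(−0.341×1.288) = 0.6445; e^(−k_2 t) = e^(−1.06×1.288) = 0.2552.
D = 14.84 × (0.6445 − 0.2552) + 2.68 × 0.2552 = 5.778 + 0.6839 = 6.462 mg/L.

D ≈ 6.46 mg/L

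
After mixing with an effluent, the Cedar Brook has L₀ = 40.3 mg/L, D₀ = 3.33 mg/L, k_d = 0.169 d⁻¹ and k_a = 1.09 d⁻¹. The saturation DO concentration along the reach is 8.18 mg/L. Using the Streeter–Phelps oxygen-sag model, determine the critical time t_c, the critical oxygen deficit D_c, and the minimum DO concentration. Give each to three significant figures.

t_c ≈ 1.37 d; D_c ≈ 4.95 mg/L; min DO ≈ 3.23 mg/L

t_c = [1/(k_a−k_d)] ln[(k_a/k_d)(1 − D₀(k_a−k_d)/(k_d L₀))]
= [1/(1.09−0.169)] ln[(1.09/0.169)(1 − 3.33×0.9210/(0.169×40.3))]
= (1/0.9210) ln[6.450 × 0.5497] = 1.086 × ln(3.545) = 1.086 × 1.266 = 1.374 d.
D_c = (k_d/k_a) L₀ e^(−k_d t_c) = (0.169/1.09) × 40.3 × e^(−0.169×1.374) = 0.1550 × 40.3 × 0.7928 = 4.953 mg/L.
Minimum DO = C_s − D_c = 8.18 − 4.953 = 3.227 mg/L.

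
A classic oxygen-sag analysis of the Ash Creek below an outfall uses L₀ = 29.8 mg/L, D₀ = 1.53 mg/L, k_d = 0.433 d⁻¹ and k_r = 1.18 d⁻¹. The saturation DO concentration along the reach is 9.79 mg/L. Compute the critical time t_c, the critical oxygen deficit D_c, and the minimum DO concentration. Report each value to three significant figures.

At the critical point dD/dt = 0, so k_d L₀ e^(−k_d t) = k_r D. Substituting D(t) from the Streeter–Phelps equation and solving for t gives
t_c = ln[(k_r/k_d)(1 − D₀(k_r−k_d)/(k_d L₀))] / (k_r−k_d).
Here k_r−k_d = 0.7470 d⁻¹ and 1 − D₀(k_r−k_d)/(k_d L₀) = 1 − 1.53×0.7470/(0.433×29.8) = 0.9114, so
t_c = ln(2.725 × 0.9114) / 0.7470 = 0.9098 / 0.7470 = 1.218 d.
L(t_c) = L₀ e^(−k_d t_c) = 29.8 × 0.5902 = 17.59 mg/L, and at the critical point k_r D_c = k_d L, so D_c = (0.433/1.18) × 17.59 = 6.453 mg/L.
Minimum DO = C_s − D_c = 9.79 − 6.453 = 3.337 mg/L.

t_c ≈ 1.22 d; D_c ≈ 6.45 mg/L; min DO ≈ 3.34 mg/L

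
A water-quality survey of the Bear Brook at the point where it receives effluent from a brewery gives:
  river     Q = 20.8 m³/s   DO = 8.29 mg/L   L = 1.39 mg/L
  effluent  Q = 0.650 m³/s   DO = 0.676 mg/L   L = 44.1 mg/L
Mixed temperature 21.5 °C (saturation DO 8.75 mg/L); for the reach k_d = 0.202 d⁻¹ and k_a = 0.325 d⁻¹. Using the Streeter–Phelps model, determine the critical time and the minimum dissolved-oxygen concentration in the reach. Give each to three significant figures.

Mixed DO = (20.8×8.29 + 0.650×0.676)/(20.8+0.650) = 172.9/21.45 = 8.059 mg/L.
Mixed L₀ = (20.8×1.39 + 0.650×44.1)/(21.45) = 57.58/21.45 = 2.684 mg/L.
Initial deficit D₀ = C_s − DO₀ = 8.75 − 8.059 = 0.6907 mg/L.
t_c = (1/0.1230) ln[(0.325/0.202)(1 − 0.6907×0.1230/(0.202×2.684))] = 8.130 × ln(1.357) = 2.481 d.
D_c = (0.202/0.325) × 2.684 × e^(−0.202×2.481) = 0.6215 × 2.684 × 0.6059 = 1.011 mg/L.
Minimum DO = 8.75 − 1.011 = 7.739 mg/L.

t_c ≈ 2.48 d; minimum DO ≈ 7.74 mg/L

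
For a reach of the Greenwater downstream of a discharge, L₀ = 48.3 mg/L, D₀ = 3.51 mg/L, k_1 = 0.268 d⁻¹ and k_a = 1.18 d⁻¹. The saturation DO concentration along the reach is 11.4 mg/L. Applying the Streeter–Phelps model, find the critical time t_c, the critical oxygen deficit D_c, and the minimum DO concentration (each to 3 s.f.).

t_c ≈ 1.31 d; D_c ≈ 7.71 mg/L; min DO ≈ 3.69 mg/L

t_c = [1/(k_a−k_1)] ln[(k_a/k_1)(1 − D₀(k_a−k_1)/(k_1 L₀))]
= [1/(1.18−0.268)] ln[(1.18/0.268)(1 − 3.51×0.9120/(0.268×48.3))]
= (1/0.9120) ln[4.403 × 0.7527] = 1.096 × ln(3.314) = 1.096 × 1.198 = 1.314 d.
D_c = (k_1/k_a) L₀ e^(−k_1 t_c) = (0.268/1.18) × 48.3 × e^(−0.268×1.314) = 0.2271 × 48.3 × 0.7032 = 7.714 mg/L.
Minimum DO = C_s − D_c = 11.4 − 7.714 = 3.686 mg/L.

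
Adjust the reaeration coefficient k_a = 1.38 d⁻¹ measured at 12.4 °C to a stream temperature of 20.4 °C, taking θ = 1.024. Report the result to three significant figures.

k_a(T₂) = k_a(T₁) · θ^(T₂−T₁) = 1.38 × 1.024^(20.4−12.4)
= 1.38 × 1.024^8.00 = 1.38 × 1.209 = 1.668 d⁻¹.

k_a ≈ 1.67 d⁻¹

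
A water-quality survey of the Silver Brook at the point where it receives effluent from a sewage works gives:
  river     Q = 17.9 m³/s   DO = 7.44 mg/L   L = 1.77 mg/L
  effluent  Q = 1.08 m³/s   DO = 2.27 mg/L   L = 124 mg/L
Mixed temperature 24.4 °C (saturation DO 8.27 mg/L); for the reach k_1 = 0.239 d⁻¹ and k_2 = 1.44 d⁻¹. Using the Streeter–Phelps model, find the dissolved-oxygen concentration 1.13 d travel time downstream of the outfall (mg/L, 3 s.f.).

DO ≈ 7.06 mg/L

Mixed DO = (17.9×7.44 + 1.08×2.27)/(17.9+1.08) = 135.6/18.98 = 7.146 mg/L.
Mixed L₀ = (17.9×1.77 + 1.08×124)/(18.98) = 165.6/18.98 = 8.725 mg/L.
Initial deficit D₀ = C_s − DO₀ = 8.27 − 7.146 = 1.124 mg/L.
D(1.13) = [0.239×8.725/(1.44−0.239)](e^(−0.239×1.13) − e^(−1.44×1.13)) + 1.124 e^(−1.44×1.13)
= 1.736 × (0.7633 − 0.1965) + 1.124 × 0.1965 = 1.205 mg/L.
DO = 8.27 − 1.205 = 7.065 mg/L.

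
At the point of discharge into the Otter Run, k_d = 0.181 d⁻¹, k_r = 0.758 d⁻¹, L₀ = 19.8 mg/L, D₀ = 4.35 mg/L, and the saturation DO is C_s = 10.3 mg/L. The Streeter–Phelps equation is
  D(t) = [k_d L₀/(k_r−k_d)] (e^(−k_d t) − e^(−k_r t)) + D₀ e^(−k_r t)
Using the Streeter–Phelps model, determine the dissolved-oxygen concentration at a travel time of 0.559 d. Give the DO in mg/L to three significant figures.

DO ≈ 5.90 mg/L

k_d L₀/(k_r−k_d) = 0.181×19.8/(0.758−0.181) = 3.584/0.5770 = 6.211 mg/L.
e^(−k_d t) = e^(−0.181×0.5590) = 0.9038; e^(−k_r t) = e^(−0.758×0.5590) = 0.6546.
D = 6.211 × (0.9038 − 0.6546) + 4.35 × 0.6546 = 1.548 + 2.848 = 4.395 mg/L.
DO = C_s − D = 10.3 − 4.395 = 5.905 mg/L.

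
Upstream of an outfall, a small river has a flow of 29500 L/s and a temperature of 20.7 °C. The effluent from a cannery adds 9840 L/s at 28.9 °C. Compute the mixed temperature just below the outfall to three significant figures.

Flow-weighted mixing: C = (Q_r C_r + Q_w C_w)/(Q_r + Q_w)
= (29500×20.7 + 9840×28.9)/(29500 + 9840) = 895000/39340 = 22.75 °C.

22.8 °C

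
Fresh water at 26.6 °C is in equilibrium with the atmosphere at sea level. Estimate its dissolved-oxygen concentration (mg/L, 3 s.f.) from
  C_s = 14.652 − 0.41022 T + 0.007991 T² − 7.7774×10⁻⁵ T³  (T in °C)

C_s ≈ 7.93 mg/L

C_s = 14.652 − 0.41022×26.6 + 0.007991×26.6² − 7.7774×10⁻⁵×26.6³ = 7.930 mg/L.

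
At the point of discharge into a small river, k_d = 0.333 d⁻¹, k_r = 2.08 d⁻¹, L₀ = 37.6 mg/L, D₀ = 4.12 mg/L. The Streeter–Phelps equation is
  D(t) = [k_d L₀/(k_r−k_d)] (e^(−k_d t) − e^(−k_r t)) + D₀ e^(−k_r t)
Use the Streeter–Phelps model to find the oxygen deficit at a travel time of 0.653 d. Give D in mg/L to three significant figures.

D ≈ 4.98 mg/L

k_d L₀/(k_r−k_d) = 0.333×37.6/(2.08−0.333) = 12.52/1.747 = 7.167 mg/L.
e^(−k_d t) = e^(−0.333×0.6530) = 0.8046; e^(−k_r t) = e^(−2.08×0.6530) = 0.2571.
D = 7.167 × (0.8046 − 0.2571) + 4.12 × 0.2571 = 3.924 + 1.059 = 4.983 mg/L.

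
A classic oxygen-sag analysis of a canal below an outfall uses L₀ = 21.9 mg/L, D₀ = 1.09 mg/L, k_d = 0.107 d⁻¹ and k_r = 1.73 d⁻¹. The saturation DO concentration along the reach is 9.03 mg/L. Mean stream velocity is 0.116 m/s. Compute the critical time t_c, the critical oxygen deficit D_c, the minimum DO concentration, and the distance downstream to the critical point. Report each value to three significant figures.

t_c ≈ 0.848 d; D_c ≈ 1.24 mg/L; min DO ≈ 7.79 mg/L; x_c ≈ 8.50 km

With k_r/k_d = 16.17 and 1 − D₀(k_r−k_d)/(k_d L₀) = 0.2451,
t_c = ln(16.17 × 0.2451) / (1.73 − 0.107) = ln(3.962) / 1.623 = 1.377/1.623 = 0.8483 d.
L(t_c) = L₀ e^(−k_d t_c) = 21.9 × 0.9132 = 20.00 mg/L, and at the critical point k_r D_c = k_d L, so D_c = (0.107/1.73) × 20.00 = 1.237 mg/L.
Minimum DO = C_s − D_c = 9.03 − 1.237 = 7.793 mg/L.
x_c = v t_c = 0.116 m/s × 0.8483 d × 86400 s/d = 8502 m ≈ 8.50 km.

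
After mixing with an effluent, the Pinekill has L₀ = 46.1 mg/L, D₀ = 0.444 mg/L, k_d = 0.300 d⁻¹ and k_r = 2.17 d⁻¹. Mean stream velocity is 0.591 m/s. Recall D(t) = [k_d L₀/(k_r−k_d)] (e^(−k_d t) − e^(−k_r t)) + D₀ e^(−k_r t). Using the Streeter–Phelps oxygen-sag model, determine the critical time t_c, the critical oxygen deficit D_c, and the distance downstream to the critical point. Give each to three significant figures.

t_c ≈ 1.03 d; D_c ≈ 4.69 mg/L; x_c ≈ 52.3 km

With k_r/k_d = 7.233 and 1 − D₀(k_r−k_d)/(k_d L₀) = 0.9400,
t_c = ln(7.233 × 0.9400) / (2.17 − 0.300) = ln(6.799) / 1.870 = 1.917/1.870 = 1.025 d.
L(t_c) = L₀ e^(−k_d t_c) = 46.1 × 0.7353 = 33.90 mg/L, and at the critical point k_r D_c = k_d L, so D_c = (0.300/2.17) × 33.90 = 4.686 mg/L.
x_c = v t_c = 0.591 m/s × 1.025 d × 86400 s/d = 52340 m ≈ 52.3 km.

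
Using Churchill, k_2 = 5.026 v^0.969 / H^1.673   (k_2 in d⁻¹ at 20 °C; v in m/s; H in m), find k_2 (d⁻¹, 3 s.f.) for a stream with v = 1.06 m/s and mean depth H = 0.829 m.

k_2 ≈ 7.28 d⁻¹

k_2 = 5.026 × 1.06^0.969 / 0.829^1.673 = 5.026 × 1.058 / 0.7307 = 7.278 d⁻¹.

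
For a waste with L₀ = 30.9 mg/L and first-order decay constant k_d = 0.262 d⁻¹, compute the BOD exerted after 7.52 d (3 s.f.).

y ≈ 26.6 mg/L

y_t = L₀(1 − e^(−k_d t)) = 30.9 × (1 − e^(−0.262×7.52))
= 30.9 × (1 − 0.1394) = 30.9 × 0.8606 = 26.59 mg/L.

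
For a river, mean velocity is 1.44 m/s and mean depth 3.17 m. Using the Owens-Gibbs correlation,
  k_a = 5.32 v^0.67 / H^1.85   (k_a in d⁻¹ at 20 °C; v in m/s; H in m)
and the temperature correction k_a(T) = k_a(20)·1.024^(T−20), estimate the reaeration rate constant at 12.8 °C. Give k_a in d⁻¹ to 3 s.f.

k_a ≈ 0.677 d⁻¹

k_a(20) = 5.32 × 1.44^0.67 / 3.17^1.85 = 5.32 × 1.277 / 8.452 = 0.8036 d⁻¹.
k_a(12.8) = 0.8036 × 1.024^(12.8−20) = 0.8036 × 0.8430 = 0.6775 d⁻¹.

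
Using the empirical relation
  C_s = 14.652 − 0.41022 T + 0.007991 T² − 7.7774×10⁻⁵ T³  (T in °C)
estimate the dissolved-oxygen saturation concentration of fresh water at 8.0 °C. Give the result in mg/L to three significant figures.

C_s ≈ 11.8 mg/L

C_s = 14.652 − 0.41022×8.0 + 0.007991×8.0² − 7.7774×10⁻⁵×8.0³ = 11.84 mg/L.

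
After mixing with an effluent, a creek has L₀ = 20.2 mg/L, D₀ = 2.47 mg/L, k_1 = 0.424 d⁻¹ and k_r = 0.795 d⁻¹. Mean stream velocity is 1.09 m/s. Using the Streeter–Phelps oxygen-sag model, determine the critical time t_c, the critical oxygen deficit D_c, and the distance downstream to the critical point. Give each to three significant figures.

t_c ≈ 1.39 d; D_c ≈ 5.98 mg/L; x_c ≈ 131 km

t_c = [1/(k_r−k_1)] ln[(k_r/k_1)(1 − D₀(k_r−k_1)/(k_1 L₀))]
= [1/(0.795−0.424)] ln[(0.795/0.424)(1 − 2.47×0.3710/(0.424×20.2))]
= (1/0.3710) ln[1.875 × 0.8930] = 2.695 × ln(1.674) = 2.695 × 0.5154 = 1.389 d.
L(t_c) = L₀ e^(−k_1 t_c) = 20.2 × 0.5548 = 11.21 mg/L, and at the critical point k_r D_c = k_1 L, so D_c = (0.424/0.795) × 11.21 = 5.977 mg/L.
x_c = v t_c = 1.09 m/s × 1.389 d × 86400 s/d = 130800 m ≈ 131 km.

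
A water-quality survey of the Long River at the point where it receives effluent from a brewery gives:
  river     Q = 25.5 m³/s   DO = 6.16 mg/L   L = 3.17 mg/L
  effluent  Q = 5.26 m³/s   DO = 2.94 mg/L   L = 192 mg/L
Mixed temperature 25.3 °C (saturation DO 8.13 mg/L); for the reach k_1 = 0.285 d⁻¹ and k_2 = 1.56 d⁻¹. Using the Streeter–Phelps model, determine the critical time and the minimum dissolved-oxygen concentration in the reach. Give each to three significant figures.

t_c ≈ 1.03 d; minimum DO ≈ 3.30 mg/L

Mixed DO = (25.5×6.16 + 5.26×2.94)/(25.5+5.26) = 172.5/30.76 = 5.609 mg/L.
Mixed L₀ = (25.5×3.17 + 5.26×192)/(30.76) = 1091/30.76 = 35.46 mg/L.
Initial deficit D₀ = C_s − DO₀ = 8.13 − 5.609 = 2.521 mg/L.
t_c = (1/1.275) ln[(1.56/0.285)(1 − 2.521×1.275/(0.285×35.46))] = 0.7843 × ln(3.733) = 1.033 d.
D_c = (0.285/1.56) × 35.46 × e^(−0.285×1.033) = 0.1827 × 35.46 × 0.7450 = 4.826 mg/L.
Minimum DO = 8.13 − 4.826 = 3.304 mg/L.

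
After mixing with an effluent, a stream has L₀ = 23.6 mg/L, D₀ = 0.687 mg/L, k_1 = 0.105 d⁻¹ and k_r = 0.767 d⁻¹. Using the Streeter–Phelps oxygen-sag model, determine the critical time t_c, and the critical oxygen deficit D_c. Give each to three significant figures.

t_c = [1/(k_r−k_1)] ln[(k_r/k_1)(1 − D₀(k_r−k_1)/(k_1 L₀))]
= [1/(0.767−0.105)] ln[(0.767/0.105)(1 − 0.687×0.6620/(0.105×23.6))]
= (1/0.6620) ln[7.305 × 0.8165] = 1.511 × ln(5.964) = 1.511 × 1.786 = 2.698 d.
L(t_c) = L₀ e^(−k_1 t_c) = 23.6 × 0.7533 = 17.78 mg/L, and at the critical point k_r D_c = k_1 L, so D_c = (0.105/0.767) × 17.78 = 2.434 mg/L.

t_c ≈ 2.70 d; D_c ≈ 2.43 mg/L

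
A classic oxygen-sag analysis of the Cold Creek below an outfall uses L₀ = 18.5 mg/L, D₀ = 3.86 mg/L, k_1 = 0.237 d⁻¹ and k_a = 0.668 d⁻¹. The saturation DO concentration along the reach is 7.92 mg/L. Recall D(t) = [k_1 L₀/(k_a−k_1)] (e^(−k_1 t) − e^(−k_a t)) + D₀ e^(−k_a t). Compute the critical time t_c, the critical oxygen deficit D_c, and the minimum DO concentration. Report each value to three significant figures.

t_c = [1/(k_a−k_1)] ln[(k_a/k_1)(1 − D₀(k_a−k_1)/(k_1 L₀))]
= [1/(0.668−0.237)] ln[(0.668/0.237)(1 − 3.86×0.4310/(0.237×18.5))]
= (1/0.4310) ln[2.819 × 0.6206] = 2.320 × ln(1.749) = 2.320 × 0.5591 = 1.297 d.
D_c = (k_1/k_a) L₀ e^(−k_1 t_c) = (0.237/0.668) × 18.5 × e^(−0.237×1.297) = 0.3548 × 18.5 × 0.7353 = 4.826 mg/L.
Minimum DO = C_s − D_c = 7.92 − 4.826 = 3.094 mg/L.

t_c ≈ 1.30 d; D_c ≈ 4.83 mg/L; min DO ≈ 3.09 mg/L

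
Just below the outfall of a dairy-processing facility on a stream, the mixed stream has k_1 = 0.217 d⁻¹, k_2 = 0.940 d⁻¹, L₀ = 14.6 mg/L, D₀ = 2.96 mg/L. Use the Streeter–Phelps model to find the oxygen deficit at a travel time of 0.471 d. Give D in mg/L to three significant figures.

D ≈ 3.04 mg/L

k_1 L₀/(k_2−k_1) = 0.217×14.6/(0.940−0.217) = 3.168/0.7230 = 4.382 mg/L.
e^(−k_1 t) = e^(−0.217×0.4710) = 0.9028; e^(−k_2 t) = e^(−0.940×0.4710) = 0.6423.
D = 4.382 × (0.9028 − 0.6423) + 2.96 × 0.6423 = 1.142 + 1.901 = 3.043 mg/L.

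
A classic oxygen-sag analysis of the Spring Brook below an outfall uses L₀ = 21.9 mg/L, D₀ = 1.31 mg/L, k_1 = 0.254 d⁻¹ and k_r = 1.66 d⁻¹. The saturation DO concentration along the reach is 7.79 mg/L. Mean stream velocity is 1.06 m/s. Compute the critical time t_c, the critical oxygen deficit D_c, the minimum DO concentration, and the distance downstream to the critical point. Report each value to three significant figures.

t_c = [1/(k_r−k_1)] ln[(k_r/k_1)(1 − D₀(k_r−k_1)/(k_1 L₀))]
= [1/(1.66−0.254)] ln[(1.66/0.254)(1 − 1.31×1.406/(0.254×21.9))]
= (1/1.406) ln[6.535 × 0.6689] = 0.7112 × ln(4.371) = 0.7112 × 1.475 = 1.049 d.
L(t_c) = L₀ e^(−k_1 t_c) = 21.9 × 0.7661 = 16.78 mg/L, and at the critical point k_r D_c = k_1 L, so D_c = (0.254/1.66) × 16.78 = 2.567 mg/L.
Minimum DO = C_s − D_c = 7.79 − 2.567 = 5.223 mg/L.
x_c = v t_c = 1.06 m/s × 1.049 d × 86400 s/d = 96080 m ≈ 96.1 km.

t_c ≈ 1.05 d; D_c ≈ 2.57 mg/L; min DO ≈ 5.22 mg/L; x_c ≈ 96.1 km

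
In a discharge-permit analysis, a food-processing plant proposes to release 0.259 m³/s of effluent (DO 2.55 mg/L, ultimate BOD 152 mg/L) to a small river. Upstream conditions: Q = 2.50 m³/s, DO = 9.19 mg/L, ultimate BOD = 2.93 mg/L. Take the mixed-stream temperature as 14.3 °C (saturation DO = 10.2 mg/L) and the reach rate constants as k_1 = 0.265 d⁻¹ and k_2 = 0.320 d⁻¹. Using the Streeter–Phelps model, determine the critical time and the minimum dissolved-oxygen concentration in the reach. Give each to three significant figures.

t_c ≈ 3.06 d; minimum DO ≈ 3.97 mg/L

Mixed DO = (2.50×9.19 + 0.259×2.55)/(2.50+0.259) = 23.64/2.759 = 8.567 mg/L.
Mixed L₀ = (2.50×2.93 + 0.259×152)/(2.759) = 46.69/2.759 = 16.92 mg/L.
Initial deficit D₀ = C_s − DO₀ = 10.2 − 8.567 = 1.633 mg/L.
t_c = (1/0.05500) ln[(0.320/0.265)(1 − 1.633×0.05500/(0.265×16.92))] = 18.18 × ln(1.183) = 3.061 d.
D_c = (0.265/0.320) × 16.92 × e^(−0.265×3.061) = 0.8281 × 16.92 × 0.4443 = 6.227 mg/L.
Minimum DO = 10.2 − 6.227 = 3.973 mg/L.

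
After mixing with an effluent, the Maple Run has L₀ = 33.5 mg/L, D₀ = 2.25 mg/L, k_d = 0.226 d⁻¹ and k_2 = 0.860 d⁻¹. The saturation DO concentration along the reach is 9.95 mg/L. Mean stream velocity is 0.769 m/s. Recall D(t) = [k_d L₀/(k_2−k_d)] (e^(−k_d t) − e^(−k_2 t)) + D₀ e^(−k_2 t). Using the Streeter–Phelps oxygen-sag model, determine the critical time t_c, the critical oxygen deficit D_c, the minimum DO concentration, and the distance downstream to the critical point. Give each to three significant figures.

With k_2/k_d = 3.805 and 1 − D₀(k_2−k_d)/(k_d L₀) = 0.8116,
t_c = ln(3.805 × 0.8116) / (0.860 − 0.226) = ln(3.088) / 0.6340 = 1.128/0.6340 = 1.779 d.
L(t_c) = L₀ e^(−k_d t_c) = 33.5 × 0.6690 = 22.41 mg/L, and at the critical point k_2 D_c = k_d L, so D_c = (0.226/0.860) × 22.41 = 5.890 mg/L.
Minimum DO = C_s − D_c = 9.95 − 5.890 = 4.060 mg/L.
x_c = v t_c = 0.769 m/s × 1.779 d × 86400 s/d = 118200 m ≈ 118 km.

t_c ≈ 1.78 d; D_c ≈ 5.89 mg/L; min DO ≈ 4.06 mg/L; x_c ≈ 118 km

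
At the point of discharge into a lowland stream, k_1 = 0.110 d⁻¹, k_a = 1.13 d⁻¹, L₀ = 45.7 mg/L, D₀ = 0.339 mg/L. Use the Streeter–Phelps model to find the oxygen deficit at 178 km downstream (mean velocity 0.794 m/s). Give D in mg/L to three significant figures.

Travel time t = x/v = 178 km / (0.794 m/s) = 178000 m / 0.794 m/s = 224200 s = 2.595 d.
k_1 L₀/(k_a−k_1) = 0.110×45.7/(1.13−0.110) = 5.027/1.020 = 4.928 mg/L.
e^(−k_1 t) = e^(−0.110×2.595) = 0.7517; e^(−k_a t) = e^(−1.13×2.595) = 0.05329.
D = 4.928 × (0.7517 − 0.05329) + 0.339 × 0.05329 = 3.442 + 0.01807 = 3.460 mg/L.

D ≈ 3.46 mg/L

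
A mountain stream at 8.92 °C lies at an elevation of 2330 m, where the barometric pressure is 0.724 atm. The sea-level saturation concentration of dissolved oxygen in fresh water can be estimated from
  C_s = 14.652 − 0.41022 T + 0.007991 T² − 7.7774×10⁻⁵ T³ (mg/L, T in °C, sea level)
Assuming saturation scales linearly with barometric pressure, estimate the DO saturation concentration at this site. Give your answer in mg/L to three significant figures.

C_s ≈ 8.38 mg/L

At sea level: C_s = 14.652 − 0.41022×8.92 + 0.007991×8.92² − 7.7774×10⁻⁵×8.92³ = 11.57 mg/L.
Pressure correction: C_s' = 11.57 × 0.724 = 8.379 mg/L.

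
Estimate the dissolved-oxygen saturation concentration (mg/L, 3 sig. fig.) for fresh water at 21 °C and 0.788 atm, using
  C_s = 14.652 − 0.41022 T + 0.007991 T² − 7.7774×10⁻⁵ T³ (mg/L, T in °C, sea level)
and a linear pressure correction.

At sea level: C_s = 14.652 − 0.41022×21 + 0.007991×21² − 7.7774×10⁻⁵×21³ = 8.841 mg/L.
Pressure correction: C_s' = 8.841 × 0.788 = 6.967 mg/L.

C_s ≈ 6.97 mg/L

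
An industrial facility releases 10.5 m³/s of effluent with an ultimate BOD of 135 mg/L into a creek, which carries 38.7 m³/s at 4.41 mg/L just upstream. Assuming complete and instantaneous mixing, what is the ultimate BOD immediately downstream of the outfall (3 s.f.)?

Flow-weighted mixing: C = (Q_r C_r + Q_w C_w)/(Q_r + Q_w)
= (38.7×4.41 + 10.5×135)/(38.7 + 10.5) = 1588/49.20 = 32.28 mg/L.

32.3 mg/L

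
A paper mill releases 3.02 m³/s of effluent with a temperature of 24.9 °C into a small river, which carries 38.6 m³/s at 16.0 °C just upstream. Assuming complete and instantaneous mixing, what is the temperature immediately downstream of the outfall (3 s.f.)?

16.6 °C

Flow-weighted mixing: C = (Q_r C_r + Q_w C_w)/(Q_r + Q_w)
= (38.6×16.0 + 3.02×24.9)/(38.6 + 3.02) = 692.8/41.62 = 16.65 °C.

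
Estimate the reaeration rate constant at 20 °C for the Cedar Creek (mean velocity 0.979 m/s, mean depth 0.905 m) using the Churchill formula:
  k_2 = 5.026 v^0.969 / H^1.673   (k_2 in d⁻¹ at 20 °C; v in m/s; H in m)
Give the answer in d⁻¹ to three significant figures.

k_2 = 5.026 × 0.979^0.969 / 0.905^1.673 = 5.026 × 0.9796 / 0.8462 = 5.819 d⁻¹.

k_2 ≈ 5.82 d⁻¹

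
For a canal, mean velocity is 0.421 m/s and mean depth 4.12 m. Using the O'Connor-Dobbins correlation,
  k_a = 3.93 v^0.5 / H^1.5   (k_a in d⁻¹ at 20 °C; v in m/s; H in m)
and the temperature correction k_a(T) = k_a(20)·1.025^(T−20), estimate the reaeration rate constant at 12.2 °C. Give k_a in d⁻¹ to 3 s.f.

k_a ≈ 0.252 d⁻¹

k_a(20) = 3.93 × 0.421^0.5 / 4.12^1.5 = 3.93 × 0.6488 / 8.363 = 0.3049 d⁻¹.
k_a(12.2) = 0.3049 × 1.025^(12.2−20) = 0.3049 × 0.8248 = 0.2515 d⁻¹.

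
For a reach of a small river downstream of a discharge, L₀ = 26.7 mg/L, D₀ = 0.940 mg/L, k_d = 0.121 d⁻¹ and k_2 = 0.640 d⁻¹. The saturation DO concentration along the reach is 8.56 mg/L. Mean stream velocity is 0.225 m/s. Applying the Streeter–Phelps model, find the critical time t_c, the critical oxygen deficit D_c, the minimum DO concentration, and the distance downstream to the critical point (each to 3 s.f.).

t_c ≈ 2.89 d; D_c ≈ 3.56 mg/L; min DO ≈ 5.00 mg/L; x_c ≈ 56.3 km

With k_2/k_d = 5.289 and 1 − D₀(k_2−k_d)/(k_d L₀) = 0.8490,
t_c = ln(5.289 × 0.8490) / (0.640 − 0.121) = ln(4.491) / 0.5190 = 1.502/0.5190 = 2.894 d.
L(t_c) = L₀ e^(−k_d t_c) = 26.7 × 0.7046 = 18.81 mg/L, and at the critical point k_2 D_c = k_d L, so D_c = (0.121/0.640) × 18.81 = 3.557 mg/L.
Minimum DO = C_s − D_c = 8.56 − 3.557 = 5.003 mg/L.
x_c = v t_c = 0.225 m/s × 2.894 d × 86400 s/d = 56260 m ≈ 56.3 km.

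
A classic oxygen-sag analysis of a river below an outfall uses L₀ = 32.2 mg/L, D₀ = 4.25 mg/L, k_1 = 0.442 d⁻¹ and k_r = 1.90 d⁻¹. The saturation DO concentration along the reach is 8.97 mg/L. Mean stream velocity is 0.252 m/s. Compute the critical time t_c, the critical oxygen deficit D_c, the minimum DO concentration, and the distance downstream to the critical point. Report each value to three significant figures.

At the critical point dD/dt = 0, so k_1 L₀ e^(−k_1 t) = k_r D. Substituting D(t) from the Streeter–Phelps equation and solving for t gives
t_c = ln[(k_r/k_1)(1 − D₀(k_r−k_1)/(k_1 L₀))] / (k_r−k_1).
Here k_r−k_1 = 1.458 d⁻¹ and 1 − D₀(k_r−k_1)/(k_1 L₀) = 1 − 4.25×1.458/(0.442×32.2) = 0.5646, so
t_c = ln(4.299 × 0.5646) / 1.458 = 0.8867 / 1.458 = 0.6082 d.
D_c = (k_1/k_r) L₀ e^(−k_1 t_c) = (0.442/1.90) × 32.2 × e^(−0.442×0.6082) = 0.2326 × 32.2 × 0.7643 = 5.725 mg/L.
Minimum DO = C_s − D_c = 8.97 − 5.725 = 3.245 mg/L.
x_c = v t_c = 0.252 m/s × 0.6082 d × 86400 s/d = 13240 m ≈ 13.2 km.

t_c ≈ 0.608 d; D_c ≈ 5.73 mg/L; min DO ≈ 3.24 mg/L; x_c ≈ 13.2 km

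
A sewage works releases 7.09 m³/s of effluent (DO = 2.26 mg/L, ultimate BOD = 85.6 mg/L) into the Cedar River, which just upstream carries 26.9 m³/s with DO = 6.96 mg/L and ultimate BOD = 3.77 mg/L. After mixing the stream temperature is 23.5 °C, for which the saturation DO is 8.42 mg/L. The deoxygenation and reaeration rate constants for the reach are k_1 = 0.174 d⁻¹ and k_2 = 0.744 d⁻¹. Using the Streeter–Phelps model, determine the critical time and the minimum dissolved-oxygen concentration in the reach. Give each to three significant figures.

t_c ≈ 1.70 d; minimum DO ≈ 4.79 mg/L

Mixed DO = (26.9×6.96 + 7.09×2.26)/(26.9+7.09) = 203.2/33.99 = 5.980 mg/L.
Mixed L₀ = (26.9×3.77 + 7.09×85.6)/(33.99) = 708.3/33.99 = 20.84 mg/L.
Initial deficit D₀ = C_s − DO₀ = 8.42 − 5.980 = 2.440 mg/L.
t_c = (1/0.5700) ln[(0.744/0.174)(1 − 2.440×0.5700/(0.174×20.84))] = 1.754 × ln(2.636) = 1.700 d.
D_c = (0.174/0.744) × 20.84 × e^(−0.174×1.700) = 0.2339 × 20.84 × 0.7439 = 3.626 mg/L.
Minimum DO = 8.42 − 3.626 = 4.794 mg/L.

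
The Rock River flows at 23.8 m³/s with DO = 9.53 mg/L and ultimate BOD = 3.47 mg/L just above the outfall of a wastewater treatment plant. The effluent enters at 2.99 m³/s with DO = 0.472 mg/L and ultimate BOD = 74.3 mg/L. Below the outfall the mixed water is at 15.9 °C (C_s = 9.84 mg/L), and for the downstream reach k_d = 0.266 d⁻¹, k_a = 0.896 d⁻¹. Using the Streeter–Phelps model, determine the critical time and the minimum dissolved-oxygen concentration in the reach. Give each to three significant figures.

Mixed DO = (23.8×9.53 + 2.99×0.472)/(23.8+2.99) = 228.2/26.79 = 8.519 mg/L.
Mixed L₀ = (23.8×3.47 + 2.99×74.3)/(26.79) = 304.7/26.79 = 11.38 mg/L.
Initial deficit D₀ = C_s − DO₀ = 9.84 − 8.519 = 1.321 mg/L.
t_c = (1/0.6300) ln[(0.896/0.266)(1 − 1.321×0.6300/(0.266×11.38))] = 1.587 × ln(2.442) = 1.417 d.
D_c = (0.266/0.896) × 11.38 × e^(−0.266×1.417) = 0.2969 × 11.38 × 0.6859 = 2.316 mg/L.
Minimum DO = 9.84 − 2.316 = 7.524 mg/L.

t_c ≈ 1.42 d; minimum DO ≈ 7.52 mg/L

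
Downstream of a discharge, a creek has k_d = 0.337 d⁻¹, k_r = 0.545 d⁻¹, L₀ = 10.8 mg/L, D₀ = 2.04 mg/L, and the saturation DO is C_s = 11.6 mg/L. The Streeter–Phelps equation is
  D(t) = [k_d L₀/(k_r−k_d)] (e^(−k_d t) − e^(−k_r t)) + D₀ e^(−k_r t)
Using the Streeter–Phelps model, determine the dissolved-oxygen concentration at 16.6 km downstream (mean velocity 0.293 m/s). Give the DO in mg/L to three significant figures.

DO ≈ 8.38 mg/L

Travel time t = x/v = 16.6 km / (0.293 m/s) = 16600 m / 0.293 m/s = 56660 s = 0.6557 d.
k_d L₀/(k_r−k_d) = 0.337×10.8/(0.545−0.337) = 3.640/0.2080 = 17.50 mg/L.
e^(−k_d t) = e^(−0.337×0.6557) = 0.8017; e^(−k_r t) = e^(−0.545×0.6557) = 0.6995.
D = 17.50 × (0.8017 − 0.6995) + 2.04 × 0.6995 = 1.789 + 1.427 = 3.216 mg/L.
DO = C_s − D = 11.6 − 3.216 = 8.384 mg/L.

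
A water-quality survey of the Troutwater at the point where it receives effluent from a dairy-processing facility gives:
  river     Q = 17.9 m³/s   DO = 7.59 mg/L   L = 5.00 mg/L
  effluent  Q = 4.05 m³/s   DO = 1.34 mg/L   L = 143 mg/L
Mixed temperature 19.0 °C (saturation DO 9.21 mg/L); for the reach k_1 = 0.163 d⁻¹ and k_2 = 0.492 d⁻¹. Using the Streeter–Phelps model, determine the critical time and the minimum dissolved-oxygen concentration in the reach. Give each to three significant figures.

t_c ≈ 2.74 d; minimum DO ≈ 2.75 mg/L

Mixed DO = (17.9×7.59 + 4.05×1.34)/(17.9+4.05) = 141.3/21.95 = 6.437 mg/L.
Mixed L₀ = (17.9×5.00 + 4.05×143)/(21.95) = 668.6/21.95 = 30.46 mg/L.
Initial deficit D₀ = C_s − DO₀ = 9.21 − 6.437 = 2.773 mg/L.
t_c = (1/0.3290) ln[(0.492/0.163)(1 − 2.773×0.3290/(0.163×30.46))] = 3.040 × ln(2.464) = 2.741 d.
D_c = (0.163/0.492) × 30.46 × e^(−0.163×2.741) = 0.3313 × 30.46 × 0.6397 = 6.456 mg/L.
Minimum DO = 9.21 − 6.456 = 2.754 mg/L.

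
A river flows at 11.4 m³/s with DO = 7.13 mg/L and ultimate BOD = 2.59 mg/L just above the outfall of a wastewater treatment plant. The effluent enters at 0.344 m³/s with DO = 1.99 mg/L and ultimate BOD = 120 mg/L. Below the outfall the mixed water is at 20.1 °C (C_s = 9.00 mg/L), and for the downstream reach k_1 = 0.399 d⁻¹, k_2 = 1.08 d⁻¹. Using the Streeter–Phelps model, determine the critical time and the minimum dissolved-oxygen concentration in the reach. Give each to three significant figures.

Mixed DO = (11.4×7.13 + 0.344×1.99)/(11.4+0.344) = 81.97/11.74 = 6.979 mg/L.
Mixed L₀ = (11.4×2.59 + 0.344×120)/(11.74) = 70.81/11.74 = 6.029 mg/L.
Initial deficit D₀ = C_s − DO₀ = 9.00 − 6.979 = 2.021 mg/L.
t_c = (1/0.6810) ln[(1.08/0.399)(1 − 2.021×0.6810/(0.399×6.029))] = 1.468 × ln(1.159) = 0.2161 d.
D_c = (0.399/1.08) × 6.029 × e^(−0.399×0.2161) = 0.3694 × 6.029 × 0.9174 = 2.043 mg/L.
Minimum DO = 9.00 − 2.043 = 6.957 mg/L.

t_c ≈ 0.216 d; minimum DO ≈ 6.96 mg/L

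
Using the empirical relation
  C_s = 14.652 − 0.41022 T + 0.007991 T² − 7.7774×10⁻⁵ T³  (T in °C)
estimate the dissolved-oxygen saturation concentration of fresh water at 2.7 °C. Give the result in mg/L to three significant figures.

C_s ≈ 13.6 mg/L

C_s = 14.652 − 0.41022×2.7 + 0.007991×2.7² − 7.7774×10⁻⁵×2.7³ = 13.60 mg/L.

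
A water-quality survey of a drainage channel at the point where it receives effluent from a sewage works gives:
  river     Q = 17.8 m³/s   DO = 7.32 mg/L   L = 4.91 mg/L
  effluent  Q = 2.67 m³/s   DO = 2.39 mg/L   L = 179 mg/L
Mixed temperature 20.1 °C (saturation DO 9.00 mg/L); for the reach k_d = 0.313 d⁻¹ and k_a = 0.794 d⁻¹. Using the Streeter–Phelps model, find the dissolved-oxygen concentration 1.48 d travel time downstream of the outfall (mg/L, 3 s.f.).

Mixed DO = (17.8×7.32 + 2.67×2.39)/(17.8+2.67) = 136.7/20.47 = 6.677 mg/L.
Mixed L₀ = (17.8×4.91 + 2.67×179)/(20.47) = 565.3/20.47 = 27.62 mg/L.
Initial deficit D₀ = C_s − DO₀ = 9.00 − 6.677 = 2.323 mg/L.
D(1.48) = [0.313×27.62/(0.794−0.313)](e^(−0.313×1.48) − e^(−0.794×1.48)) + 2.323 e^(−0.794×1.48)
= 17.97 × (0.6292 − 0.3088) + 2.323 × 0.3088 = 6.476 mg/L.
DO = 9.00 − 6.476 = 2.524 mg/L.

DO ≈ 2.52 mg/L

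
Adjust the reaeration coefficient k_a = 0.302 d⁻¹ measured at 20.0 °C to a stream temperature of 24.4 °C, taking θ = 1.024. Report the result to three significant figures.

k_a ≈ 0.335 d⁻¹

k_a(T₂) = k_a(T₁) · θ^(T₂−T₁) = 0.302 × 1.024^(24.4−20.0)
= 0.302 × 1.024^4.40 = 0.302 × 1.110 = 0.3352 d⁻¹.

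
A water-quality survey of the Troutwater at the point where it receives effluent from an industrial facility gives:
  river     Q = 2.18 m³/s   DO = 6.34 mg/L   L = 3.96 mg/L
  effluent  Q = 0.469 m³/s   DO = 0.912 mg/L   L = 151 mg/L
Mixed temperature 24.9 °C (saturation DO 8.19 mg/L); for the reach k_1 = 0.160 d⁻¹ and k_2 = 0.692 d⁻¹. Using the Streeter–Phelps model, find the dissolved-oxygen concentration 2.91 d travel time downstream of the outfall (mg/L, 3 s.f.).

Mixed DO = (2.18×6.34 + 0.469×0.912)/(2.18+0.469) = 14.25/2.649 = 5.379 mg/L.
Mixed L₀ = (2.18×3.96 + 0.469×151)/(2.649) = 79.45/2.649 = 29.99 mg/L.
Initial deficit D₀ = C_s − DO₀ = 8.19 − 5.379 = 2.811 mg/L.
D(2.91) = [0.160×29.99/(0.692−0.160)](e^(−0.160×2.91) − e^(−0.692×2.91)) + 2.811 e^(−0.692×2.91)
= 9.020 × (0.6278 − 0.1335) + 2.811 × 0.1335 = 4.834 mg/L.
DO = 8.19 − 4.834 = 3.356 mg/L.

DO ≈ 3.36 mg/L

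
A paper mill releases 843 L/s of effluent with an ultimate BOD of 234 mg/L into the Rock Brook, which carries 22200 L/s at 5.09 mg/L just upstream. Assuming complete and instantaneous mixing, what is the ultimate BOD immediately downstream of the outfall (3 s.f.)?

Flow-weighted mixing: C = (Q_r C_r + Q_w C_w)/(Q_r + Q_w)
= (22200×5.09 + 843×234)/(22200 + 843) = 310300/23040 = 13.46 mg/L.

13.5 mg/L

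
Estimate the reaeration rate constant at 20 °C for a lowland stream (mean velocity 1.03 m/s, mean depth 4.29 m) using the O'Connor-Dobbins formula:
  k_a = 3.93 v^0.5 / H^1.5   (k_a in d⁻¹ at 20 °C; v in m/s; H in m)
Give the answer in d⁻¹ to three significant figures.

k_a = 3.93 × 1.03^0.5 / 4.29^1.5 = 3.93 × 1.015 / 8.886 = 0.4489 d⁻¹.

k_a ≈ 0.449 d⁻¹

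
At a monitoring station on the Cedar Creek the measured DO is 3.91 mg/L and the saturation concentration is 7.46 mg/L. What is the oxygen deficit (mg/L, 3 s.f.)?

D = C_s − C = 7.46 − 3.91 = 3.55 mg/L.

D ≈ 3.55 mg/L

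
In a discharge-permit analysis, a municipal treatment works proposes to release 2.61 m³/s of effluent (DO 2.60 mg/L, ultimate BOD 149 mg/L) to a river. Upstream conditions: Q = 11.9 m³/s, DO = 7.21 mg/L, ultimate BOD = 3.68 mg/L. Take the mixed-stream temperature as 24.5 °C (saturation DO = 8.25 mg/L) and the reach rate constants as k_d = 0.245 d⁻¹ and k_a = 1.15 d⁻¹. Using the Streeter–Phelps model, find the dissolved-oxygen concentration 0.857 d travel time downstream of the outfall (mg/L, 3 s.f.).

Mixed DO = (11.9×7.21 + 2.61×2.60)/(11.9+2.61) = 92.59/14.51 = 6.381 mg/L.
Mixed L₀ = (11.9×3.68 + 2.61×149)/(14.51) = 432.7/14.51 = 29.82 mg/L.
Initial deficit D₀ = C_s − DO₀ = 8.25 − 6.381 = 1.869 mg/L.
D(0.857) = [0.245×29.82/(1.15−0.245)](e^(−0.245×0.857) − e^(−1.15×0.857)) + 1.869 e^(−1.15×0.857)
= 8.073 × (0.8106 − 0.3732) + 1.869 × 0.3732 = 4.228 mg/L.
DO = 8.25 − 4.228 = 4.022 mg/L.

DO ≈ 4.02 mg/L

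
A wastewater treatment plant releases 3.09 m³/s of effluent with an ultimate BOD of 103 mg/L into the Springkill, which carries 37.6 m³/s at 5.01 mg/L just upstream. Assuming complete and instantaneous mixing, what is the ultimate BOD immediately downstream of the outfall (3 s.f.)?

12.5 mg/L

Flow-weighted mixing: C = (Q_r C_r + Q_w C_w)/(Q_r + Q_w)
= (37.6×5.01 + 3.09×103)/(37.6 + 3.09) = 506.6/40.69 = 12.45 mg/L.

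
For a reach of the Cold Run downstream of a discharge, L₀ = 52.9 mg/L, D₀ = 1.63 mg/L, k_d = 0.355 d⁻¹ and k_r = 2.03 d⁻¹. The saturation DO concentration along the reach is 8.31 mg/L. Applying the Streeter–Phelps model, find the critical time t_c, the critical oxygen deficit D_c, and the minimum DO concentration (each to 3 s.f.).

t_c ≈ 0.947 d; D_c ≈ 6.61 mg/L; min DO ≈ 1.70 mg/L

At the critical point dD/dt = 0, so k_d L₀ e^(−k_d t) = k_r D. Substituting D(t) from the Streeter–Phelps equation and solving for t gives
t_c = ln[(k_r/k_d)(1 − D₀(k_r−k_d)/(k_d L₀))] / (k_r−k_d).
Here k_r−k_d = 1.675 d⁻¹ and 1 − D₀(k_r−k_d)/(k_d L₀) = 1 − 1.63×1.675/(0.355×52.9) = 0.8546, so
t_c = ln(5.718 × 0.8546) / 1.675 = 1.587 / 1.675 = 0.9472 d.
L(t_c) = L₀ e^(−k_d t_c) = 52.9 × 0.7144 = 37.79 mg/L, and at the critical point k_r D_c = k_d L, so D_c = (0.355/2.03) × 37.79 = 6.609 mg/L.
Minimum DO = C_s − D_c = 8.31 − 6.609 = 1.701 mg/L.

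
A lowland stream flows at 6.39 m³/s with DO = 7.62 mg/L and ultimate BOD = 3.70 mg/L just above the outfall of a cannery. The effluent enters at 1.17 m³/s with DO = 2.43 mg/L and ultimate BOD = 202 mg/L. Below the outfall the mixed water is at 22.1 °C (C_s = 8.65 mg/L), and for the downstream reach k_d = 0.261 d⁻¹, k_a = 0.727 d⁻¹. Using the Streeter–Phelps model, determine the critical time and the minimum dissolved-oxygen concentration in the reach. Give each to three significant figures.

Mixed DO = (6.39×7.62 + 1.17×2.43)/(6.39+1.17) = 51.53/7.560 = 6.817 mg/L.
Mixed L₀ = (6.39×3.70 + 1.17×202)/(7.560) = 260.0/7.560 = 34.39 mg/L.
Initial deficit D₀ = C_s − DO₀ = 8.65 − 6.817 = 1.833 mg/L.
t_c = (1/0.4660) ln[(0.727/0.261)(1 − 1.833×0.4660/(0.261×34.39))] = 2.146 × ln(2.520) = 1.984 d.
D_c = (0.261/0.727) × 34.39 × e^(−0.261×1.984) = 0.3590 × 34.39 × 0.5959 = 7.357 mg/L.
Minimum DO = 8.65 − 7.357 = 1.293 mg/L.

t_c ≈ 1.98 d; minimum DO ≈ 1.29 mg/L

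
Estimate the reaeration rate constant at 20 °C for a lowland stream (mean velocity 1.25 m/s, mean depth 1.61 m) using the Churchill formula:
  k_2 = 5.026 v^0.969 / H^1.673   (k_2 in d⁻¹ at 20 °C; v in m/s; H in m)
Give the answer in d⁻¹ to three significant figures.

k_2 = 5.026 × 1.25^0.969 / 1.61^1.673 = 5.026 × 1.241 / 2.218 = 2.813 d⁻¹.

k_2 ≈ 2.81 d⁻¹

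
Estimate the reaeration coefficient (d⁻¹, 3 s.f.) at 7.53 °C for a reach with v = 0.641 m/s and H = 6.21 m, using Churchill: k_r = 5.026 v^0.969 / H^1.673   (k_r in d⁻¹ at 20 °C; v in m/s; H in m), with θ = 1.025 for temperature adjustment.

k_r(20) = 5.026 × 0.641^0.969 / 6.21^1.673 = 5.026 × 0.6499 / 21.22 = 0.1539 d⁻¹.
k_r(7.53) = 0.1539 × 1.025^(7.53−20) = 0.1539 × 0.7350 = 0.1131 d⁻¹.

k_r ≈ 0.113 d⁻¹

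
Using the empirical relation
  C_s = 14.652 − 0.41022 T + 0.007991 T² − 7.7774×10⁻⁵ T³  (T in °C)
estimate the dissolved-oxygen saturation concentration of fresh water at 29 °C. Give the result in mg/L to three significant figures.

C_s = 14.652 − 0.41022×29 + 0.007991×29² − 7.7774×10⁻⁵×29³ = 7.579 mg/L.

C_s ≈ 7.58 mg/L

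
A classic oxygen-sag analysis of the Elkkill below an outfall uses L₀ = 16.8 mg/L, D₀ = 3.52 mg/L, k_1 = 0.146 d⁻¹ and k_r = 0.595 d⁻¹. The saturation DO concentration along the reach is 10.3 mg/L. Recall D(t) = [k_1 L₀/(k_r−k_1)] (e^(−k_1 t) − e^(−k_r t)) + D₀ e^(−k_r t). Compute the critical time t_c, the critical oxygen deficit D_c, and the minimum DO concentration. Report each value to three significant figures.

t_c ≈ 0.827 d; D_c ≈ 3.65 mg/L; min DO ≈ 6.65 mg/L

At the critical point dD/dt = 0, so k_1 L₀ e^(−k_1 t) = k_r D. Substituting D(t) from the Streeter–Phelps equation and solving for t gives
t_c = ln[(k_r/k_1)(1 − D₀(k_r−k_1)/(k_1 L₀))] / (k_r−k_1).
Here k_r−k_1 = 0.4490 d⁻¹ and 1 − D₀(k_r−k_1)/(k_1 L₀) = 1 − 3.52×0.4490/(0.146×16.8) = 0.3556, so
t_c = ln(4.075 × 0.3556) / 0.4490 = 0.3711 / 0.4490 = 0.8266 d.
L(t_c) = L₀ e^(−k_1 t_c) = 16.8 × 0.8863 = 14.89 mg/L, and at the critical point k_r D_c = k_1 L, so D_c = (0.146/0.595) × 14.89 = 3.654 mg/L.
Minimum DO = C_s − D_c = 10.3 − 3.654 = 6.646 mg/L.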